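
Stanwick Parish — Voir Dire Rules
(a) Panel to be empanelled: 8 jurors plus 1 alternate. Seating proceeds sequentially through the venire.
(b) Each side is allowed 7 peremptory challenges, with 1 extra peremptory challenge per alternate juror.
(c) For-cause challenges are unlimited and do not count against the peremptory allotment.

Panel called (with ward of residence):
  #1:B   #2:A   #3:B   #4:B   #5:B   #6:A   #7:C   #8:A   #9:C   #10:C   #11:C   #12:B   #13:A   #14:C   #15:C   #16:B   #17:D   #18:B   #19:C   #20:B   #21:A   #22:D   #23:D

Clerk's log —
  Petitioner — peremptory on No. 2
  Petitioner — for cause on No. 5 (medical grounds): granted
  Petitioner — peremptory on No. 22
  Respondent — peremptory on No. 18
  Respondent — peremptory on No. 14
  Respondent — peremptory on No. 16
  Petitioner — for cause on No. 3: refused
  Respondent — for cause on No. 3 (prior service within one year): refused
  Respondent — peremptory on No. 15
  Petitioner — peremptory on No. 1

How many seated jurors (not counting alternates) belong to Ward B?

Removed: #1, #2, #5, #14, #15, #16, #18, #22.
Seated jurors 1–8: #3, #4, #6, #7, #8, #9, #10, #11 (alternates #12 not counted).
Of those, in Ward B: #3, #4 → 2.

2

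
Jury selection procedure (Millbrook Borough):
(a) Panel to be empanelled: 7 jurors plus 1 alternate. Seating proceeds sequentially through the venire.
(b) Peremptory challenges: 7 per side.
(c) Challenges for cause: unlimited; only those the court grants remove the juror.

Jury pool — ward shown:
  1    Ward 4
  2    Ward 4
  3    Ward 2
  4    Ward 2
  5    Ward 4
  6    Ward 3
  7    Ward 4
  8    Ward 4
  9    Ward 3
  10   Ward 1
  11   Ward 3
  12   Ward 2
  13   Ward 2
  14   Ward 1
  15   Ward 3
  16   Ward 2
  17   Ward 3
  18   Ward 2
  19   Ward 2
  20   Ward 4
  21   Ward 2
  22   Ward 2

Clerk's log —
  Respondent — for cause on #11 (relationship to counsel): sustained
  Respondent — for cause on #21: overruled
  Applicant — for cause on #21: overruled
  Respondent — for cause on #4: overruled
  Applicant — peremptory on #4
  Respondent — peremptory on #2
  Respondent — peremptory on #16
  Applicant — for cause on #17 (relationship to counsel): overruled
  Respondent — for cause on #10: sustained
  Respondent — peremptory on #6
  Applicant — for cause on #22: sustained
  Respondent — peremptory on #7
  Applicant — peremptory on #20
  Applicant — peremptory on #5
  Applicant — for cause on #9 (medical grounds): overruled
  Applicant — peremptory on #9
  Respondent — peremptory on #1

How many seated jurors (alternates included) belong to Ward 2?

Removed: #1, #2, #4, #5, #6, #7, #9, #10, #11, #16, #20, #22.
Seated (8 incl. alternates): #3, #8, #12, #13, #14, #15, #17, #18.
Of those, in Ward 2: #3, #12, #13, #18 → 4.

4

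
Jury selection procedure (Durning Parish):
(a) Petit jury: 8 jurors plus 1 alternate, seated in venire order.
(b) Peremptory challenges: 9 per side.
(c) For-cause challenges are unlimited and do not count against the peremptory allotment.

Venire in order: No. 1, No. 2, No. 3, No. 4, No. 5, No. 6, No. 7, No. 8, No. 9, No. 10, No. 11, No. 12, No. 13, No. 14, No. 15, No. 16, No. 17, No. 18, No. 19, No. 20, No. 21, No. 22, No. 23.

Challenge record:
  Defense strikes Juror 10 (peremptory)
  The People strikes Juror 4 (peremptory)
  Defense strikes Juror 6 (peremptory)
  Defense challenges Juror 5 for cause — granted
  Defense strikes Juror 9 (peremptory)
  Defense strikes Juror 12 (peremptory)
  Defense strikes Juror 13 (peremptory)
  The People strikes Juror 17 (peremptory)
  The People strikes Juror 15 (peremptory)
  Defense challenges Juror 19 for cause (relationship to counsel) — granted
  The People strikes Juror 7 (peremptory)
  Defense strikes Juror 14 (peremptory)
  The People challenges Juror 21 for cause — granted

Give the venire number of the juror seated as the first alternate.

22

Removed: #4, #5, #6, #7, #9, #10, #12, #13, #14, #15, #17, #19, #21.
Seating in order: seats 1–8 → #1, #2, #3, #8, #11, #16, #18, #20; alternates → #22.
So alternate 1 is #22.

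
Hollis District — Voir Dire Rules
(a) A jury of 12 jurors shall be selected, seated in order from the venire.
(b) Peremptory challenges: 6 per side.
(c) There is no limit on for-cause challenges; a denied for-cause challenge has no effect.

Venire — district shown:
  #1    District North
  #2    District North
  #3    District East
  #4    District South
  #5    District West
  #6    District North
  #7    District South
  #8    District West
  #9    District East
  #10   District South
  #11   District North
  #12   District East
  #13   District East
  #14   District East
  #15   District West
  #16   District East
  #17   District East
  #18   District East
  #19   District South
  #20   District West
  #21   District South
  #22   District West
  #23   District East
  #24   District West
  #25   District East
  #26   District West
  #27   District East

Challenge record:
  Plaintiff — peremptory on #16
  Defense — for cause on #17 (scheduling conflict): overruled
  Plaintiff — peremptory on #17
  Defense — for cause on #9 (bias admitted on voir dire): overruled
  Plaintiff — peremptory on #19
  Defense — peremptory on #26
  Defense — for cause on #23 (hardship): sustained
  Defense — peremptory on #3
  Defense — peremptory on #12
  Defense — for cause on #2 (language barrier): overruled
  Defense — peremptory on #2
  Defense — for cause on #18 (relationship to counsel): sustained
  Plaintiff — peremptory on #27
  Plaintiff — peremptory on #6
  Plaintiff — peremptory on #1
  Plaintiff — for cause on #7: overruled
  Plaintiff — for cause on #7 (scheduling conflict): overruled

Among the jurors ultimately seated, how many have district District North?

Removed: #1, #2, #3, #6, #12, #16, #17, #18, #19, #23, #26, #27.
Seated jurors 1–12: #4, #5, #7, #8, #9, #10, #11, #13, #14, #15, #20, #21.
Of those, in District North: #11 → 1.

1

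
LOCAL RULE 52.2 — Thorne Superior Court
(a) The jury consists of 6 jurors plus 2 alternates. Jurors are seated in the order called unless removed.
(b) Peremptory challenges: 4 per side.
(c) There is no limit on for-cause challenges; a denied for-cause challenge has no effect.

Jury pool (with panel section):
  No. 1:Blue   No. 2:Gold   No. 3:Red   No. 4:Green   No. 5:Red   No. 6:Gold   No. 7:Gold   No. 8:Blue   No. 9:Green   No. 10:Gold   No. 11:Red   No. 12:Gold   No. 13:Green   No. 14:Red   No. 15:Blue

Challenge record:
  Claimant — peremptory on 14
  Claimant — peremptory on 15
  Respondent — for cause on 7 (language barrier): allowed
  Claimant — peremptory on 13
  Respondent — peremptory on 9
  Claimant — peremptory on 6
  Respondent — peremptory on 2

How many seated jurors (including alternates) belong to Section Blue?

2

Removed: #2, #6, #7, #9, #13, #14, #15.
Seated (8 incl. alternates): #1, #3, #4, #5, #8, #10, #11, #12.
Of those, in Section Blue: #1, #8 → 2.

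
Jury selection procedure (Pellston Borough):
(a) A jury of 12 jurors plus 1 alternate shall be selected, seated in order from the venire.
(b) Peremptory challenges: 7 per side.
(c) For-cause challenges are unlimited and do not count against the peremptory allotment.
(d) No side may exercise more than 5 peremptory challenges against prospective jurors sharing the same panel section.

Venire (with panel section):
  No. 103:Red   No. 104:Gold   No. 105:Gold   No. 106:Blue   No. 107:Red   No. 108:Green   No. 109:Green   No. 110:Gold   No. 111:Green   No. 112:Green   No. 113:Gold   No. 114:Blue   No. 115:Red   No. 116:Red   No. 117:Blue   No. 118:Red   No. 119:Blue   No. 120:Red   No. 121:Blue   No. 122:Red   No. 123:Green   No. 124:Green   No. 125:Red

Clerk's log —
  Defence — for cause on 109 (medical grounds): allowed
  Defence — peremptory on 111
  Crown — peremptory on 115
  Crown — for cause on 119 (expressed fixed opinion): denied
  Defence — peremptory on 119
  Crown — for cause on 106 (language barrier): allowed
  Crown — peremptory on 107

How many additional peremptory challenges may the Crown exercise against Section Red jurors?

Crown peremptories so far: #115, #107 — 2 of 7 used, 5 left overall.
Against Section Red: #115, #107 — 2 used; per-section cap 5 leaves 3.
Binding limit: min(5, 3) = 3.

3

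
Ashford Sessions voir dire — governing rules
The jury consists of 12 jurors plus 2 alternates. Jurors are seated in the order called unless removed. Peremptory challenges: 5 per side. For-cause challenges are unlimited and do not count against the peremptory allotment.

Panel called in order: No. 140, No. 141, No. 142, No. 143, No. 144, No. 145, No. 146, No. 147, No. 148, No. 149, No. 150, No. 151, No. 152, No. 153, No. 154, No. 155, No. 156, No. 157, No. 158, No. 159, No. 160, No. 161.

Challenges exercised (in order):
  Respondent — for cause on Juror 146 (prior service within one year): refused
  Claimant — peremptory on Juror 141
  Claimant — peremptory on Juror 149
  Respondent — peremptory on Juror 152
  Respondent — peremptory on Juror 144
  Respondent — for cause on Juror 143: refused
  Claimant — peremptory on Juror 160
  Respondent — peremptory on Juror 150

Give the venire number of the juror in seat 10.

Removed: #141, #144, #149, #150, #152, #160. (#143, #146 stay — for-cause denied.)
Seating in order: seats 1–12 → #140, #142, #143, #145, #146, #147, #148, #151, #153, #154, #155, #156; alternates → #157, #158.
So seat 10 is #154.

154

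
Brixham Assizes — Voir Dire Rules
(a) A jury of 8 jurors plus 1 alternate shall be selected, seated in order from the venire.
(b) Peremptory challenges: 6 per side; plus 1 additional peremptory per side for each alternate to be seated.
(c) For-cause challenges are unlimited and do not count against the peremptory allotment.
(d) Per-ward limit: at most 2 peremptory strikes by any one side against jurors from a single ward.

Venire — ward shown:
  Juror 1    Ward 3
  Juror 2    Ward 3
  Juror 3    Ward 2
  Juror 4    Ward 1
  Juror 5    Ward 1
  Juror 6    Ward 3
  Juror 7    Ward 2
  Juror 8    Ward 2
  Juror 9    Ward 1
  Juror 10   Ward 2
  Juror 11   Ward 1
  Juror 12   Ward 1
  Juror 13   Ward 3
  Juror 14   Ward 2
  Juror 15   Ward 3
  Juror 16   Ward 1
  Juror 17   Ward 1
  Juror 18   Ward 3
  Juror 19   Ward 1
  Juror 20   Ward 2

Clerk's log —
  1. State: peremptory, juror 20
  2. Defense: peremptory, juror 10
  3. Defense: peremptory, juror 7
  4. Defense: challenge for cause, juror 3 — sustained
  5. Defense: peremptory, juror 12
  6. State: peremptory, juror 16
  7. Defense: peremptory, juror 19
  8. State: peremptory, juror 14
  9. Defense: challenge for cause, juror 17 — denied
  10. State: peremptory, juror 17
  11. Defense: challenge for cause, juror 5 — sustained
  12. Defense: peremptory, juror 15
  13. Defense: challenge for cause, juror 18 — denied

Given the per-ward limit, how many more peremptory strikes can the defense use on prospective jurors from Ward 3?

Defense peremptories so far: #10, #7, #12, #19, #15 — 5 of 7 used, 2 left overall.
Against Ward 3: #15 — 1 used; per-ward cap 2 leaves 1.
Binding limit: min(2, 1) = 1.

1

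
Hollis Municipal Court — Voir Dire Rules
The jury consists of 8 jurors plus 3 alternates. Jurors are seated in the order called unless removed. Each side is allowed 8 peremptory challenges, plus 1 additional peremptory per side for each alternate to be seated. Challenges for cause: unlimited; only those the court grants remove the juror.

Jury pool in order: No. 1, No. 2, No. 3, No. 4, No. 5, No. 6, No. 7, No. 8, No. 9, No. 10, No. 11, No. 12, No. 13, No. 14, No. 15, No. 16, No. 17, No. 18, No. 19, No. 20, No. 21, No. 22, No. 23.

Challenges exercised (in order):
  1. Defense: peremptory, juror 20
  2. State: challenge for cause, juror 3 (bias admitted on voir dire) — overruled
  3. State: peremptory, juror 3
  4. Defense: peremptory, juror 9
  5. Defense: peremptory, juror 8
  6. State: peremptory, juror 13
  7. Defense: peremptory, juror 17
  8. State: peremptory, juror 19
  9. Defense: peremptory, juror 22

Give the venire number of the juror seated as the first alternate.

12

Removed: #3, #8, #9, #13, #17, #19, #20, #22.
Seating in order: seats 1–8 → #1, #2, #4, #5, #6, #7, #10, #11; alternates → #12, #14, #15.
So alternate 1 is #12.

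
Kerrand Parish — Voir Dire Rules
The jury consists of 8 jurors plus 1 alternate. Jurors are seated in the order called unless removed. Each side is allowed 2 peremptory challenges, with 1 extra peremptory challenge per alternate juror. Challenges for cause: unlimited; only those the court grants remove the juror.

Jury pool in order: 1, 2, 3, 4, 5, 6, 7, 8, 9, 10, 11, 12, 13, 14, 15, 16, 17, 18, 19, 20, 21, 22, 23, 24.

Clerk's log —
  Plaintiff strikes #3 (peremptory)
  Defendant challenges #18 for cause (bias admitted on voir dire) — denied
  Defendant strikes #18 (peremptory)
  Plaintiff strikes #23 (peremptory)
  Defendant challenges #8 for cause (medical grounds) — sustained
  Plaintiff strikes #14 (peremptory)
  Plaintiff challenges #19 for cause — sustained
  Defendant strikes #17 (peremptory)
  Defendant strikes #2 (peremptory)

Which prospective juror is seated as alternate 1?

12

Removed: #2, #3, #8, #14, #17, #18, #19, #23.
Seating in order: seats 1–8 → #1, #4, #5, #6, #7, #9, #10, #11; alternates → #12.
So alternate 1 is #12.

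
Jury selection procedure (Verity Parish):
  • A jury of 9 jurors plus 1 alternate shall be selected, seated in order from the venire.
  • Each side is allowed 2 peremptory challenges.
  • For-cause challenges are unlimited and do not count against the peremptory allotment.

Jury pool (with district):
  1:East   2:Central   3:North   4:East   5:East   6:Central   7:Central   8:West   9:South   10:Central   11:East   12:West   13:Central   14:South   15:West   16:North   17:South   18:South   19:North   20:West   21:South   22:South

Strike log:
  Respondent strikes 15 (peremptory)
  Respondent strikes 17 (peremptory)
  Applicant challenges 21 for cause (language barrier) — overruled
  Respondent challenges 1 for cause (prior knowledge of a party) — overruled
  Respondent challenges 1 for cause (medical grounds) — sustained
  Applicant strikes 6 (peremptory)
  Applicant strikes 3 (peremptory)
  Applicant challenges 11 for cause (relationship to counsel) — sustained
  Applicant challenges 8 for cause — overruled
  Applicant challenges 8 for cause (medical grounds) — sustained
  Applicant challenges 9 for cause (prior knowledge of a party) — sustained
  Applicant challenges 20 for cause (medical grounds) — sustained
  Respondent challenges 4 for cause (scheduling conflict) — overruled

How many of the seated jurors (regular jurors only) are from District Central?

4

Removed: #1, #3, #6, #8, #9, #11, #15, #17, #20.
Seated jurors 1–9: #2, #4, #5, #7, #10, #12, #13, #14, #16 (alternates #18 not counted).
Of those, in District Central: #2, #7, #10, #13 → 4.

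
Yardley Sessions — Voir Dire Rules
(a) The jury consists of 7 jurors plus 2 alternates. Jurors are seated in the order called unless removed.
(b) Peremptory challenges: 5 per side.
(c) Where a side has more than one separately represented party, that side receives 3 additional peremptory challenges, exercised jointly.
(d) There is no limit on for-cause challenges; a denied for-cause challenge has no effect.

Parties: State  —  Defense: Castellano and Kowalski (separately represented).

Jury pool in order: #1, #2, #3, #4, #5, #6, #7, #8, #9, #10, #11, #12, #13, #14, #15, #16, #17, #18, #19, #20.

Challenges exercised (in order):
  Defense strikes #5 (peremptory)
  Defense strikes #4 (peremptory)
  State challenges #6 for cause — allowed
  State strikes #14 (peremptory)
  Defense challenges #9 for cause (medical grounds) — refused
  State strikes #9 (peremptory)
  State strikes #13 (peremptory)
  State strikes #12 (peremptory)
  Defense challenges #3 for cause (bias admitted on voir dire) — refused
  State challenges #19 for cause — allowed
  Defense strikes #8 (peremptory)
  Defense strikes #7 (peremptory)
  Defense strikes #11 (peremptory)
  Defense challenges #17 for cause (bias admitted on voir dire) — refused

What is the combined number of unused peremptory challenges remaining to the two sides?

State allotment: 5. Defense allotment: 5 base + 3 multi-party = 8.
State peremptories used: #14, #9, #13, #12 — 4 (for-cause on #6, #19 don't count).
Defense peremptories used: #5, #4, #8, #7, #11 — 5 (for-cause on #9, #3, #17 don't count).
Remaining: (5 − 4) + (8 − 5) = 4.

4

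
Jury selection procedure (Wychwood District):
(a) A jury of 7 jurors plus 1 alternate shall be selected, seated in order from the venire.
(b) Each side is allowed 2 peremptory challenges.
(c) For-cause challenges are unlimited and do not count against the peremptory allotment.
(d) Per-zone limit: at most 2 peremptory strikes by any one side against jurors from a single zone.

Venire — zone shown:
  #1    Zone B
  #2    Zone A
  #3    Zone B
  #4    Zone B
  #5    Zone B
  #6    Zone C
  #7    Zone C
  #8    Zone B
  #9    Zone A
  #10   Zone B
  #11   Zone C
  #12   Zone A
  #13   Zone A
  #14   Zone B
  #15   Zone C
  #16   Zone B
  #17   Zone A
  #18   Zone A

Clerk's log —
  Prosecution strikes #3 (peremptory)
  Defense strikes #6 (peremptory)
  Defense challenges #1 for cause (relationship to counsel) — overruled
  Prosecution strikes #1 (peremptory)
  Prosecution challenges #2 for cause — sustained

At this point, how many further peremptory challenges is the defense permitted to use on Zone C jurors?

Defense peremptories so far: #6 — 1 of 2 used, 1 left overall.
Against Zone C: #6 — 1 used; per-zone cap 2 leaves 1.
Binding limit: min(1, 1) = 1.

1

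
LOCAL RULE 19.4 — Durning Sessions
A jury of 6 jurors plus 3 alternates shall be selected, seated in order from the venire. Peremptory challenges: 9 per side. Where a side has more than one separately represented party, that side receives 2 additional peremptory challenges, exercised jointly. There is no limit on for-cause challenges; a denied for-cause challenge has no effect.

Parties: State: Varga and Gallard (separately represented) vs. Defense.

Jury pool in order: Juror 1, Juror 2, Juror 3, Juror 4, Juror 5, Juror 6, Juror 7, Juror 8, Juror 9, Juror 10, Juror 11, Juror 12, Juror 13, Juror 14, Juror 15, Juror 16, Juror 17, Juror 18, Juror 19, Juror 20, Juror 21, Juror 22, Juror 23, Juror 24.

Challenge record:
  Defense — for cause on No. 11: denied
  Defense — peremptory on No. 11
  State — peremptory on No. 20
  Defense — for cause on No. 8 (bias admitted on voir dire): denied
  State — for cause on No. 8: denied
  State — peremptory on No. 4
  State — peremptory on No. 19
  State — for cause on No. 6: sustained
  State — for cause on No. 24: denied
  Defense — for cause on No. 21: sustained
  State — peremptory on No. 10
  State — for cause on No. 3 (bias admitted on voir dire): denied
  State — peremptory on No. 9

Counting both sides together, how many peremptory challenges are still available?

14

State allotment: 9 base + 2 multi-party = 11. Defense allotment: 9.
State peremptories used: #20, #4, #19, #10, #9 — 5 (for-cause on #8, #6, #24, #3 don't count).
Defense peremptories used: #11 — 1 (for-cause on #11, #8, #21 don't count).
Remaining: (11 − 5) + (9 − 1) = 14.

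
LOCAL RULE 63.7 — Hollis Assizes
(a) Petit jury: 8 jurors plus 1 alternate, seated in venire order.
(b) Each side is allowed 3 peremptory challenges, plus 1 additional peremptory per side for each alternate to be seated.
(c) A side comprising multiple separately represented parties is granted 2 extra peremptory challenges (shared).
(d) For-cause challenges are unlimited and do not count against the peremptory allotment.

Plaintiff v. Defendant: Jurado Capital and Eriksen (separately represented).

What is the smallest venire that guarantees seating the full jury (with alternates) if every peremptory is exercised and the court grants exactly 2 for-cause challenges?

21

Seats to fill: 8 + 1 alternates = 9.
Peremptories — Plaintiff: 3 + 1×1 = 4; Defendant: 3 + 1×1 + 2 = 6; total 10.
For-cause removals: 2.
Minimum venire: 9 + 10 + 2 = 21.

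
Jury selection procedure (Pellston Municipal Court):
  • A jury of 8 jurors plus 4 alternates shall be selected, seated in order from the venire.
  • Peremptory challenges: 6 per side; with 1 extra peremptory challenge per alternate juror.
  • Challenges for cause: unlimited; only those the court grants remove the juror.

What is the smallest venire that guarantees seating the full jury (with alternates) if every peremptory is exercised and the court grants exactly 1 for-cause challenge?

33

Seats to fill: 8 + 4 alternates = 12.
Peremptories: 6 + 1×4 = 10 per side × 2 sides = 20.
For-cause removals: 1.
Minimum venire: 12 + 20 + 1 = 33.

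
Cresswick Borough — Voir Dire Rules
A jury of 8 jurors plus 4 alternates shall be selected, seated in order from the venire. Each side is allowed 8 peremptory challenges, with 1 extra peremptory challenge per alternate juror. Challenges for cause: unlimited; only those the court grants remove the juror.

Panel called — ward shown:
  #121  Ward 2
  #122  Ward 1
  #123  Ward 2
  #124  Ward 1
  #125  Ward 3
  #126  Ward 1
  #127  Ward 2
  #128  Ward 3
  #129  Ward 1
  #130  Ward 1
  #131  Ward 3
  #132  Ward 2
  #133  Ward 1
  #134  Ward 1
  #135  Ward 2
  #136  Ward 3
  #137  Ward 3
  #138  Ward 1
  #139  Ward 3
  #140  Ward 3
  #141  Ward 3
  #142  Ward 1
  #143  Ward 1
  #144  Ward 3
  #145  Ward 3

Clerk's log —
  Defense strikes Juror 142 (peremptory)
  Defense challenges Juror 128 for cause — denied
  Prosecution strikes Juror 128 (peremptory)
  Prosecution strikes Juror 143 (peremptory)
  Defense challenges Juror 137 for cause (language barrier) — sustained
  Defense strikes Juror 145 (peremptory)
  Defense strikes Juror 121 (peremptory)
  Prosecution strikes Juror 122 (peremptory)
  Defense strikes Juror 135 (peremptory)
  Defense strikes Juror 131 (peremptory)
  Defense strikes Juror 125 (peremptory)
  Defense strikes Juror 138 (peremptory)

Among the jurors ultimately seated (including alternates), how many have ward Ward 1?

Removed: #121, #122, #125, #128, #131, #135, #137, #138, #142, #143, #145.
Seated (12 incl. alternates): #123, #124, #126, #127, #129, #130, #132, #133, #134, #136, #139, #140.
Of those, in Ward 1: #124, #126, #129, #130, #133, #134 → 6.

6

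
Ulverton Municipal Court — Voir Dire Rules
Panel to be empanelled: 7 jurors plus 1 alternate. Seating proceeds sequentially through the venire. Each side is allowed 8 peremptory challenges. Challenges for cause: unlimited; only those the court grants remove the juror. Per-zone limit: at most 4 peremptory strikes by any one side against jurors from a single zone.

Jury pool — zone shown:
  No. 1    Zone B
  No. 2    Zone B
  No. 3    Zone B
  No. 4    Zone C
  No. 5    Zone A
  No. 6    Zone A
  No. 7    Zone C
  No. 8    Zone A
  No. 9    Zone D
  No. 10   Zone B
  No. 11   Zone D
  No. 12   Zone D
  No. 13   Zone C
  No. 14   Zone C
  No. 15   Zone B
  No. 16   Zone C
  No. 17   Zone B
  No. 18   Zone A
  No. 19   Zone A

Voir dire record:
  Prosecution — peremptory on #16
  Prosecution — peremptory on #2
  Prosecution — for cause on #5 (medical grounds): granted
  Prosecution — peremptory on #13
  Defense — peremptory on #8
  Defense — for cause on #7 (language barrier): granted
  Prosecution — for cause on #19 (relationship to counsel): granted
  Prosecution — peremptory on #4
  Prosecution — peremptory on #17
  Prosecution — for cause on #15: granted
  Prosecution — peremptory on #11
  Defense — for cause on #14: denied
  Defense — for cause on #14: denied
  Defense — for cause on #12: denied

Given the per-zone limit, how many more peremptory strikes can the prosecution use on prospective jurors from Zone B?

Prosecution peremptories so far: #16, #2, #13, #4, #17, #11 — 6 of 8 used, 2 left overall.
Against Zone B: #2, #17 — 2 used; per-zone cap 4 leaves 2.
Binding limit: min(2, 2) = 2.

2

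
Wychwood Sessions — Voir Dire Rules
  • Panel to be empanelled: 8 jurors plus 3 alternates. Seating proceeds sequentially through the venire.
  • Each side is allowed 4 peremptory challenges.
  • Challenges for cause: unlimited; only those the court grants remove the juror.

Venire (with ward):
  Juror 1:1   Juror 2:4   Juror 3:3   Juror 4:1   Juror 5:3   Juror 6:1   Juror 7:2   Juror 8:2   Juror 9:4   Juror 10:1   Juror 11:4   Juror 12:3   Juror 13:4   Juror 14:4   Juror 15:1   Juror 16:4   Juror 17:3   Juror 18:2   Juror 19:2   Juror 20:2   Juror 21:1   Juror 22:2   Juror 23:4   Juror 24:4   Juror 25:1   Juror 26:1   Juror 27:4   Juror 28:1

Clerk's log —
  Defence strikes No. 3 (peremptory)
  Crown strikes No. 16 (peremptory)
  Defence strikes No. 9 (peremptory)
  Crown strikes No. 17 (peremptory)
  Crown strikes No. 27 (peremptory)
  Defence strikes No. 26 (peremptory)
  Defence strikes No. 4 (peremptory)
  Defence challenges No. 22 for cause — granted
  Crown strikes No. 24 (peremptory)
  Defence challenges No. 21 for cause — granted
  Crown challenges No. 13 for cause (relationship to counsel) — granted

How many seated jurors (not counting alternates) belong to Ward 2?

Removed: #3, #4, #9, #13, #16, #17, #21, #22, #24, #26, #27.
Seated jurors 1–8: #1, #2, #5, #6, #7, #8, #10, #11 (alternates #12, #14, #15 not counted).
Of those, in Ward 2: #7, #8 → 2.

2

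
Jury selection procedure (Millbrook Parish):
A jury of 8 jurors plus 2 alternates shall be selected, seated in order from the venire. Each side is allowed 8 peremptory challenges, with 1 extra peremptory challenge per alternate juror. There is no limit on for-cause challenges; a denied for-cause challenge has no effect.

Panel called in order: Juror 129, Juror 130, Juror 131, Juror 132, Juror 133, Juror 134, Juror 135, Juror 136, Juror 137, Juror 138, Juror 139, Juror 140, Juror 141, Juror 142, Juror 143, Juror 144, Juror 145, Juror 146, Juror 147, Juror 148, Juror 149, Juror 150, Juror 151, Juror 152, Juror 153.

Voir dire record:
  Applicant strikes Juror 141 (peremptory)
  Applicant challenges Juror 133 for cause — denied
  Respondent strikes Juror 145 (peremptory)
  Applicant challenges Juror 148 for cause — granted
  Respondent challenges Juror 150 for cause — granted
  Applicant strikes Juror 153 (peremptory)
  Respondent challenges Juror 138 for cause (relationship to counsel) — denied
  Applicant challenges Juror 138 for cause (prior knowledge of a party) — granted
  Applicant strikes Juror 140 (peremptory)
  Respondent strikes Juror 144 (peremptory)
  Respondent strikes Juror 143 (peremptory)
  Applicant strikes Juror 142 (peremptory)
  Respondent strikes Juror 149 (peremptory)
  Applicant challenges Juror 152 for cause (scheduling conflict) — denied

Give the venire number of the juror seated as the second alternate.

139

Removed: #138, #140, #141, #142, #143, #144, #145, #148, #149, #150, #153. (#133, #152 stay — for-cause denied.)
Seating in order: seats 1–8 → #129, #130, #131, #132, #133, #134, #135, #136; alternates → #137, #139.
So alternate 2 is #139.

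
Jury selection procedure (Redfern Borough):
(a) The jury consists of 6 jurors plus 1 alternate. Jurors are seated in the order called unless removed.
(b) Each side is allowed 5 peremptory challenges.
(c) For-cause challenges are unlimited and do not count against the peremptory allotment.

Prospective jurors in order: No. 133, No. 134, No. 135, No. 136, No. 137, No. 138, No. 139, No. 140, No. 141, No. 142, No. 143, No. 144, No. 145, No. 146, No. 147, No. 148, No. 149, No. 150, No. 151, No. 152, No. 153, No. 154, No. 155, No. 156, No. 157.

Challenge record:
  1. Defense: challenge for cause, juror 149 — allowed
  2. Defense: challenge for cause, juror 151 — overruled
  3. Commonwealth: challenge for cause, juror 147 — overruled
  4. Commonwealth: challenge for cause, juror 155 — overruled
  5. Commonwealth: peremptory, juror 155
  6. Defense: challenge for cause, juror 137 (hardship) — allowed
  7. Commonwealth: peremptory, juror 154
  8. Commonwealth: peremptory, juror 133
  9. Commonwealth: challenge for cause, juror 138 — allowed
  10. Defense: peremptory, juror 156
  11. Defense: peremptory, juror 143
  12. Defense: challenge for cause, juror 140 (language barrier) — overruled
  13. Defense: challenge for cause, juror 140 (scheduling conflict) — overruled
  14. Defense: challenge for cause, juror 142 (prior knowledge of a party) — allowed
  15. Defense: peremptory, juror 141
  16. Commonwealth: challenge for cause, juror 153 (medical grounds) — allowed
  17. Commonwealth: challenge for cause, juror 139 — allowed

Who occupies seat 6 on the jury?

145

Removed: #133, #137, #138, #139, #141, #142, #143, #149, #153, #154, #155, #156. (#140, #147, #151 stay — for-cause denied.)
Seating in order: seats 1–6 → #134, #135, #136, #140, #144, #145; alternates → #146.
So seat 6 is #145.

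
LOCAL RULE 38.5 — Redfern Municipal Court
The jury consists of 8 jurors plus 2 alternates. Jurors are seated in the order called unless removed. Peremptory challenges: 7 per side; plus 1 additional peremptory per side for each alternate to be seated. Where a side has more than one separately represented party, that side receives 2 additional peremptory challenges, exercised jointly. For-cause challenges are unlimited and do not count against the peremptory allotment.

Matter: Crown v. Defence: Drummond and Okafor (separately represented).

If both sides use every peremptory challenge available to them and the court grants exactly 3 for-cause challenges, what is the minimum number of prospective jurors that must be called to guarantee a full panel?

33

Seats to fill: 8 + 2 alternates = 10.
Peremptories — Crown: 7 + 1×2 = 9; Defence: 7 + 1×2 + 2 = 11; total 20.
For-cause removals: 3.
Minimum venire: 10 + 20 + 3 = 33.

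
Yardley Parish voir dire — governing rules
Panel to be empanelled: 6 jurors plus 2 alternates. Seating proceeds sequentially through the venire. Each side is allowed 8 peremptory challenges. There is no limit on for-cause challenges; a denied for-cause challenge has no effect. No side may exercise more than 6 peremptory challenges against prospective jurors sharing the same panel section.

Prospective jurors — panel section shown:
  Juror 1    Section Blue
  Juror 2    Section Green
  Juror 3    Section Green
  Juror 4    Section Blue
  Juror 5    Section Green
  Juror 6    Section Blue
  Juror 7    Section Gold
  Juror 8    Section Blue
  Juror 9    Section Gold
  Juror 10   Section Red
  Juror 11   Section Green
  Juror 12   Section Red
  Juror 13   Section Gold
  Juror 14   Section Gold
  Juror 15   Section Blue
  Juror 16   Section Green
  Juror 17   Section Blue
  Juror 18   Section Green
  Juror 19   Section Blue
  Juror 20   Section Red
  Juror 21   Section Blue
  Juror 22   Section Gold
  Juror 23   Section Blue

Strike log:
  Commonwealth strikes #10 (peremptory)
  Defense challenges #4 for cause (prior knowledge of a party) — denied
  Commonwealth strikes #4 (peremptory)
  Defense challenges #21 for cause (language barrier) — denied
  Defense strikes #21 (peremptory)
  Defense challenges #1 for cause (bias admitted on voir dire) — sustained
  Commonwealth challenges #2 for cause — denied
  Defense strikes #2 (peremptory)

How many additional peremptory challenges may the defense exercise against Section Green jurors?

Defense peremptories so far: #21, #2 — 2 of 8 used, 6 left overall.
Against Section Green: #2 — 1 used; per-section cap 6 leaves 5.
Binding limit: min(6, 5) = 5.

5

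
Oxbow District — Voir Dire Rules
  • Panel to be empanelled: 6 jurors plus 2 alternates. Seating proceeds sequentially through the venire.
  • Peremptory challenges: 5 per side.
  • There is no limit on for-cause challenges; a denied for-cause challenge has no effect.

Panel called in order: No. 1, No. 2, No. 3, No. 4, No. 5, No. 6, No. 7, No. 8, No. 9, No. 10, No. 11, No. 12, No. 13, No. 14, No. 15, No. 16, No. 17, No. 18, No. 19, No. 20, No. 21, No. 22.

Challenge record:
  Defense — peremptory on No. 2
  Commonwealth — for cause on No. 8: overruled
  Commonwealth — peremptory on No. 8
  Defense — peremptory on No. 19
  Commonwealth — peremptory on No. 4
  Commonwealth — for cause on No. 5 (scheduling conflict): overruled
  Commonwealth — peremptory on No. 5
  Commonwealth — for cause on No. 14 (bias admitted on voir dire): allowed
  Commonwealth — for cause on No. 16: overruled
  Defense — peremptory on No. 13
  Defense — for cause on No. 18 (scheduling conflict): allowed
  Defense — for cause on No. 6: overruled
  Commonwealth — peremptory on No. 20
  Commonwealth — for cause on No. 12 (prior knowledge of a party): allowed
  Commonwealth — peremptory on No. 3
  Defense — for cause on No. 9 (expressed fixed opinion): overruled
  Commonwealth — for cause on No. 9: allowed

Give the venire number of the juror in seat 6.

Removed: #2, #3, #4, #5, #8, #9, #12, #13, #14, #18, #19, #20. (#6, #16 stay — for-cause denied.)
Seating in order: seats 1–6 → #1, #6, #7, #10, #11, #15; alternates → #16, #17.
So seat 6 is #15.

15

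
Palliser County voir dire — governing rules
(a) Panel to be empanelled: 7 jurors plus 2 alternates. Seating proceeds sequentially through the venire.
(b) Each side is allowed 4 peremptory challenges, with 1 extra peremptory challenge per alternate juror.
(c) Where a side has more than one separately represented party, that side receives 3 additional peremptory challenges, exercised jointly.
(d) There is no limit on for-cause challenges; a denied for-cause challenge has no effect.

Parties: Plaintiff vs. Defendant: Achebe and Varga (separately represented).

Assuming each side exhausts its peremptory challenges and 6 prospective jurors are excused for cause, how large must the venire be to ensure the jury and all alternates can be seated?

30

Seats to fill: 7 + 2 alternates = 9.
Peremptories — Plaintiff: 4 + 1×2 = 6; Defendant: 4 + 1×2 + 3 = 9; total 15.
For-cause removals: 6.
Minimum venire: 9 + 15 + 6 = 30.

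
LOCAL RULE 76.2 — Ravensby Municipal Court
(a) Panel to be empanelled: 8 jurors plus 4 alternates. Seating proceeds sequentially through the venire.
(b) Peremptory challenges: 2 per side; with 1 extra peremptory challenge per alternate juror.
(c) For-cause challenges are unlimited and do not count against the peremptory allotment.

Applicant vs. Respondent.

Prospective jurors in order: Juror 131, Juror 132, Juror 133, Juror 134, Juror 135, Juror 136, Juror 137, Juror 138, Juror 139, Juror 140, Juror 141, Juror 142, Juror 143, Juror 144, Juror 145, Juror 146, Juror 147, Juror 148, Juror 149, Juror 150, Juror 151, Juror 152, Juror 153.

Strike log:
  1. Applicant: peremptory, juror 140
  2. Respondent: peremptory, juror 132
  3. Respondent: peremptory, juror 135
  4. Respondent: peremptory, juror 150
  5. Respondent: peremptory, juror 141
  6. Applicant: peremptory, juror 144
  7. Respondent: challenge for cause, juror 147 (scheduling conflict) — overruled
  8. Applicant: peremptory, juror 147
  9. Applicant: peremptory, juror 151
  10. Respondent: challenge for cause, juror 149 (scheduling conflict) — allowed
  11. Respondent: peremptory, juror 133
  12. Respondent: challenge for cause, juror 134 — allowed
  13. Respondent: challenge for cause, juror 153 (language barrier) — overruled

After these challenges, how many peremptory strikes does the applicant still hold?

2

Applicant allotment: 2 base + 1 × 4 alternates = 6.
Applicant peremptories used: #140, #144, #147, #151 — 4.
Remaining: 6 − 4 = 2.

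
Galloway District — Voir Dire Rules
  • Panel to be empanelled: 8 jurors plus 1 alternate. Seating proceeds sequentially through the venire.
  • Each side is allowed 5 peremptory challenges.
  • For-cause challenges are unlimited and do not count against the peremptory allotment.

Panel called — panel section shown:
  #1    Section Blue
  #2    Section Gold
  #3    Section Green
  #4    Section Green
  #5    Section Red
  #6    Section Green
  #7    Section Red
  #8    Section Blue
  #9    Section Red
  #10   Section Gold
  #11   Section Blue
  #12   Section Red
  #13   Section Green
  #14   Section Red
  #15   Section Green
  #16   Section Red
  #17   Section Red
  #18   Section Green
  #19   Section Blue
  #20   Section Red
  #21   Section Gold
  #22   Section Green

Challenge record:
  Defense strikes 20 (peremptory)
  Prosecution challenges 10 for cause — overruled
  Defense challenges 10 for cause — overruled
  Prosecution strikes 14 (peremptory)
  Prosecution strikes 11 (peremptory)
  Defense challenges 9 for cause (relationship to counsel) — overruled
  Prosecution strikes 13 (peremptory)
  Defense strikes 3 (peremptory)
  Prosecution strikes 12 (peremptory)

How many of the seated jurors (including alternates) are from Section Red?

Removed: #3, #11, #12, #13, #14, #20.
Seated (9 incl. alternates): #1, #2, #4, #5, #6, #7, #8, #9, #10.
Of those, in Section Red: #5, #7, #9 → 3.

3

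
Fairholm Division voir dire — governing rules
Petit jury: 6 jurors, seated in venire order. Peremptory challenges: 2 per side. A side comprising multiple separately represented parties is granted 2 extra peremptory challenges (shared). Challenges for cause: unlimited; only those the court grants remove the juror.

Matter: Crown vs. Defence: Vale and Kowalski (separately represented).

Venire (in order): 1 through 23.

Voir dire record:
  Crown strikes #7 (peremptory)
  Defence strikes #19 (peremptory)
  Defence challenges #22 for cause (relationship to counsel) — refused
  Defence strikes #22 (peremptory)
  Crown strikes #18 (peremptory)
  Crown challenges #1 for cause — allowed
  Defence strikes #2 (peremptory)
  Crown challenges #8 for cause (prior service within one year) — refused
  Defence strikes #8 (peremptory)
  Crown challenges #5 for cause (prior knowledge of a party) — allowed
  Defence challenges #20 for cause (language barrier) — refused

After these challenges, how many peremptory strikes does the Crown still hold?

Crown allotment: 2.
Crown peremptories used: #7, #18 — 2 (for-cause on #1, #8, #5 don't count).
Remaining: 2 − 2 = 0.

0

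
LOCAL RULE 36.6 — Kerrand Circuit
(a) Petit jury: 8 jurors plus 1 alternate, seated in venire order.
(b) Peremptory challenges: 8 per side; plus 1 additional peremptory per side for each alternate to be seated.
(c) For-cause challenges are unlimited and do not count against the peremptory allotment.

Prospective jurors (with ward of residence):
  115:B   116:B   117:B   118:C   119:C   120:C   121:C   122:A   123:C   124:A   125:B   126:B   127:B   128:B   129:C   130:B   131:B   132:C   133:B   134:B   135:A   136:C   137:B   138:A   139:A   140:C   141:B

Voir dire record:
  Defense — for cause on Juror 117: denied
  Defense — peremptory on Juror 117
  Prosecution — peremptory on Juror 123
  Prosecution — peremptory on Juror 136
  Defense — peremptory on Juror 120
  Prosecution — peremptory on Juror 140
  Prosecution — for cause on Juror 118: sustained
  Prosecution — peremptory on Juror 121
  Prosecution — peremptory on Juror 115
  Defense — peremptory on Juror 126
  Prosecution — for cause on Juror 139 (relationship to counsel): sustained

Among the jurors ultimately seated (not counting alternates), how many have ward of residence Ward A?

Removed: #115, #117, #118, #120, #121, #123, #126, #136, #139, #140.
Seated jurors 1–8: #116, #119, #122, #124, #125, #127, #128, #129 (alternates #130 not counted).
Of those, in Ward A: #122, #124 → 2.

2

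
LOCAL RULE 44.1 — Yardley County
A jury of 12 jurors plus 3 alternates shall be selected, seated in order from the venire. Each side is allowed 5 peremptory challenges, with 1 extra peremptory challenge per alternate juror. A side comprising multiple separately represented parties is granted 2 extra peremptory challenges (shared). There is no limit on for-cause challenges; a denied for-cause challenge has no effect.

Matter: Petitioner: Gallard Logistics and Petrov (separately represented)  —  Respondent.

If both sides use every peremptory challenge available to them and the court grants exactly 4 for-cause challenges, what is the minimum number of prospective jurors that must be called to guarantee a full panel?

Seats to fill: 12 + 3 alternates = 15.
Peremptories — Petitioner: 5 + 1×3 + 2 = 10; Respondent: 5 + 1×3 = 8; total 18.
For-cause removals: 4.
Minimum venire: 15 + 18 + 4 = 37.

37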